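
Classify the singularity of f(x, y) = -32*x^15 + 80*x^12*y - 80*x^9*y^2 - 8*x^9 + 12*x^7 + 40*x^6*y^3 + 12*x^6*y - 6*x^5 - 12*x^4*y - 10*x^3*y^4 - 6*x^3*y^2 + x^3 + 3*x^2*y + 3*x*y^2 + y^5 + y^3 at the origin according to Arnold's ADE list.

The Hessian of f at 0 has rank 0. Corank 2; j^3 = (x + y)^3 is a perfect cube, so E-series; the 5-jet and mu = 8 give E_8.

E8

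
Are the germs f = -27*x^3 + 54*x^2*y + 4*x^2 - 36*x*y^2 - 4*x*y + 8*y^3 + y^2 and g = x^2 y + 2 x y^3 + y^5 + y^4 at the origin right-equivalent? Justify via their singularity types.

No.

The Hessian of f at 0 has rank 1. Corank 1: A-series; mu = 2 gives A_2. The Hessian of g at 0 has rank 0. Corank 2; j^3 = x^2*y has shape L^2 M (L != M), so D-series; mu = 5 gives D_5. f is A_2 but g is D_5, hence not right-equivalent.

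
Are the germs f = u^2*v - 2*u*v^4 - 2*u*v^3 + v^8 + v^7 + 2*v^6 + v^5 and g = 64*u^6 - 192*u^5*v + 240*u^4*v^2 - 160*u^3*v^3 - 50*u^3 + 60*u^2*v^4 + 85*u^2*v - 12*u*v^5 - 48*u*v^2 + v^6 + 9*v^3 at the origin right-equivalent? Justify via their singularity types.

No.

The Hessian of f at 0 has rank 0. Corank 2; j^3 = u^2*v has shape L^2 M (L != M), so D-series; mu = 9 gives D_9. The Hessian of g at 0 has rank 0. Corank 2; j^3 = -(2*u - v)*(5*u - 3*v)^2 has shape L^2 M (L != M), so D-series; mu = 7 gives D_7. f is D_9 but g is D_7, hence not right-equivalent.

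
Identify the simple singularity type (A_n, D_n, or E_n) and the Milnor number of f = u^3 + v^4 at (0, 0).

The Hessian of f at 0 is [[0, 0], [0, 0]] with rank 0, so corank 2. A Groebner basis of the Jacobian ideal J(f) in C{u,v} is {v^3, u^2}; counting standard monomials gives mu = 6. Corank 2; j^3 = u^3 is a perfect cube, so E-series; the 4-jet and mu = 6 give E_6.

Type E6, Milnor number mu = 6.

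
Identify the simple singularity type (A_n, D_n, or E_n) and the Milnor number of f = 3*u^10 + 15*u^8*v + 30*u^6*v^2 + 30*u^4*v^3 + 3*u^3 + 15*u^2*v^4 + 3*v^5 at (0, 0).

The Hessian of f at 0 has rank 0. Corank 2; j^3 = 3*u^3 is a perfect cube, so E-series; the 5-jet and mu = 8 give E_8.

Type E_{8}, Milnor number mu = 8.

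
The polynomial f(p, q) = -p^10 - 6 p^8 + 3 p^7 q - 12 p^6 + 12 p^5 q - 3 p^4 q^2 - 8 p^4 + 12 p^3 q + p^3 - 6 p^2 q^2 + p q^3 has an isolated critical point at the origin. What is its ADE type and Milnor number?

Type E7, Milnor number mu = 7.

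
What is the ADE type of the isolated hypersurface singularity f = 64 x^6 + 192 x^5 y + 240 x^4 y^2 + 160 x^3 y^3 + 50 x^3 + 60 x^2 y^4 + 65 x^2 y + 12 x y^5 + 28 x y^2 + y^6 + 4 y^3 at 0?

D_{7}

The Hessian of f at 0 is [[0, 0], [0, 0]] with rank 0, so corank 2. A Groebner basis of the Jacobian ideal J(f) in C{x,y} is {-15625*x*y/12 + y^5 - 3125*y^2/6, x*y^2 + 2*y^3/5, x^2 + 9*x*y/10 + y^2/5}; counting standard monomials gives mu = 7. Corank 2; j^3 = (2*x + y)*(5*x + 2*y)^2 has shape L^2 M (L != M), so D-series; mu = 7 gives D_7.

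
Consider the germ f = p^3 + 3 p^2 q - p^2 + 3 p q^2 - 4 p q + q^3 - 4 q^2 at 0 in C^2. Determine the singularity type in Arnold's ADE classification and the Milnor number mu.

Type A2, Milnor number mu = 2.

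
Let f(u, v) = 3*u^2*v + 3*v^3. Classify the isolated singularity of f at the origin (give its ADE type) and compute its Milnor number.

Type D_{4}, Milnor number mu = 4.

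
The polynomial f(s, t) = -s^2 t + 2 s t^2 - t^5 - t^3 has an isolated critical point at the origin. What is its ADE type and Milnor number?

Type D_{6}, Milnor number mu = 6.

The Hessian of f at 0 is [[0, 0], [0, 0]] with rank 0, so corank 2. A Groebner basis of the Jacobian ideal J(f) in C{s,t} is {s^2/5 + t^4 - t^2/5, s^3 - t^3, s*t - t^2}; counting standard monomials gives mu = 6. Corank 2; j^3 = -t*(s - t)^2 has shape L^2 M (L != M), so D-series; mu = 6 gives D_6.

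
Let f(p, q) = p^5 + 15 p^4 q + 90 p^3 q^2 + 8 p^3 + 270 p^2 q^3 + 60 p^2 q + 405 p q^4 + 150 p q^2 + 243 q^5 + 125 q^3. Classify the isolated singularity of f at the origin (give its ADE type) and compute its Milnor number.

Type E_{8}, Milnor number mu = 8.

The Hessian of f at 0 has rank 0. Corank 2; j^3 = (2*p + 5*q)^3 is a perfect cube, so E-series; the 5-jet and mu = 8 give E_8.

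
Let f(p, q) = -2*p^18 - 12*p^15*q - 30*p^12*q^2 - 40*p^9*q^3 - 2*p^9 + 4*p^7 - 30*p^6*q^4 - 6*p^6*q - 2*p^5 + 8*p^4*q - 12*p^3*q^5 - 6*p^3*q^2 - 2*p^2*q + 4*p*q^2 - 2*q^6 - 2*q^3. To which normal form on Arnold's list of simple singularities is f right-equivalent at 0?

The Hessian of f at 0 is [[0, 0], [0, 0]] with rank 0, so corank 2. A Groebner basis of the Jacobian ideal J(f) in C{p,q} is {-p*q + q^4 + q^2, p^3 + p^2/2 - p*q - q^3 + q^2/2, p^2*q + p^2/3 - 2*p*q/3 - q^3 + q^2/3, p^2/6 + p*q^2 - p*q/3 - q^3 + q^2/6}; counting standard monomials gives mu = 7. Corank 2; j^3 = -2*q*(p - q)^2 has shape L^2 M (L != M), so D-series; mu = 7 gives D_7.

D7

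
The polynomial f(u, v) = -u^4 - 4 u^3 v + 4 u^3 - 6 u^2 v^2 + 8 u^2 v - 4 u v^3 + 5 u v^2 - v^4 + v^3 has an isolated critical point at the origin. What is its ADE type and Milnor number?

The Hessian of f at 0 has rank 0. Corank 2; j^3 = (u + v)*(2*u + v)^2 has shape L^2 M (L != M), so D-series; mu = 5 gives D_5.

Type D_5, Milnor number mu = 5.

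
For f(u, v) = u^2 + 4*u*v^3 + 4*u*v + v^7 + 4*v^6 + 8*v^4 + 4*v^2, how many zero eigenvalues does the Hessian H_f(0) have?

The Hessian at 0 is [[2, 4], [4, 8]] of rank 1; hence corank 1.

1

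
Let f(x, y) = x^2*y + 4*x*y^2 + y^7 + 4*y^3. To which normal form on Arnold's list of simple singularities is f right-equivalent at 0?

D_{8}

The Hessian of f at 0 has rank 0. Corank 2; j^3 = y*(x + 2*y)^2 has shape L^2 M (L != M), so D-series; mu = 8 gives D_8.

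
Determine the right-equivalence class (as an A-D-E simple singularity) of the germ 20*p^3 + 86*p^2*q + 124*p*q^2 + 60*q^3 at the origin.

The Hessian of f at 0 has rank 0. Corank 2; j^3 = 2*(2*p + 3*q)*(5*p^2 + 14*p*q + 10*q^2) splits into three distinct lines over C (the quadratic factor has nonzero discriminant), so D_4.

D_{4}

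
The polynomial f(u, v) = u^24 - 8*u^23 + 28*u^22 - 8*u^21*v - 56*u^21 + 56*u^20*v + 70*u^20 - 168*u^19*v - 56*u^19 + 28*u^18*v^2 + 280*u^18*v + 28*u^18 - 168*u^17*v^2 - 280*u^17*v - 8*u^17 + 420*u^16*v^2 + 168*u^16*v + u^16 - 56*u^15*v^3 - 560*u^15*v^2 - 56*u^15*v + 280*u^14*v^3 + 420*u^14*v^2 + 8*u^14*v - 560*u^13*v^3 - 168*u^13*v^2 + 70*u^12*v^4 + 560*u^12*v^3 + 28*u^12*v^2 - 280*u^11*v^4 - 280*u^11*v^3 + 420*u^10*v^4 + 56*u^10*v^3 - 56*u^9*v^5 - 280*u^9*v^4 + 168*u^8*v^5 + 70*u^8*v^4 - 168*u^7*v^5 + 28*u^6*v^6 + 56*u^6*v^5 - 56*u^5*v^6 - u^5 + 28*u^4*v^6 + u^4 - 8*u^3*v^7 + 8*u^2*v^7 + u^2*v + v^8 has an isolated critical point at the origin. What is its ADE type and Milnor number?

The Hessian of f at 0 has rank 0. Corank 2; j^3 = u^2*v has shape L^2 M (L != M), so D-series; mu = 9 gives D_9.

Type D_{9}, Milnor number mu = 9.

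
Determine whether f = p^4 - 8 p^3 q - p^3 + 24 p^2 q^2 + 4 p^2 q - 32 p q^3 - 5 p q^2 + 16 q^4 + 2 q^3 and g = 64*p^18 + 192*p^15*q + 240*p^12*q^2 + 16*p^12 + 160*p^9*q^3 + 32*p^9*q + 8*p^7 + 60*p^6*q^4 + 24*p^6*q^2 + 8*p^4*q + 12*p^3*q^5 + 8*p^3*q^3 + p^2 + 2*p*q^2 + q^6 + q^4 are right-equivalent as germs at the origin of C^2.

The Hessian of f at 0 has rank 0. Corank 2; j^3 = -(p - 2*q)*(p - q)^2 has shape L^2 M (L != M), so D-series; mu = 5 gives D_5. The Hessian of g at 0 has rank 1. Corank 1: A-series; mu = 5 gives A_5. f is D_5 but g is A_5, hence not right-equivalent.

No.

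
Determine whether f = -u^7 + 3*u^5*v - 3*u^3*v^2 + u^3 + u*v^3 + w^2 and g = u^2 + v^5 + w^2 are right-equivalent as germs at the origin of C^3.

No.

The Hessian of f at 0 has rank 1. Corank 2; j^3 = u^3 is a perfect cube, so E-series; the 4-jet and mu = 7 give E_7. The Hessian of g at 0 has rank 2. Corank 1: A-series; mu = 4 gives A_4. f is E_7 but g is A_4, hence not right-equivalent.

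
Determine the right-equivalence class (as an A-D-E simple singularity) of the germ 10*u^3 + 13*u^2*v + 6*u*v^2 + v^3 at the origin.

D_{4}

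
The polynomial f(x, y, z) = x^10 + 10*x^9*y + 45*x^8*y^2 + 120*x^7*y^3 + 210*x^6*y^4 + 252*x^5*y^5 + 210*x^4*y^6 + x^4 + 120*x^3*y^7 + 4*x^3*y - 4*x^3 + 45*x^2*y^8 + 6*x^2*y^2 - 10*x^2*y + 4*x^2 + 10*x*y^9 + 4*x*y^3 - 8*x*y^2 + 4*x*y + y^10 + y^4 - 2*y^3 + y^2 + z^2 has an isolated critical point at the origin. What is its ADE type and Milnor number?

Type A9, Milnor number mu = 9.

The Hessian of f at 0 has rank 2. Corank 1: A-series; mu = 9 gives A_9.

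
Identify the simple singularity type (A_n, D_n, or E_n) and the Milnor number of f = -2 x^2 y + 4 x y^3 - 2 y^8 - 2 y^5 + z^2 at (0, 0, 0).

The Hessian of f at 0 has rank 1. Corank 2; j^3 = -2*x^2*y has shape L^2 M (L != M), so D-series; mu = 9 gives D_9.

Type D_9, Milnor number mu = 9.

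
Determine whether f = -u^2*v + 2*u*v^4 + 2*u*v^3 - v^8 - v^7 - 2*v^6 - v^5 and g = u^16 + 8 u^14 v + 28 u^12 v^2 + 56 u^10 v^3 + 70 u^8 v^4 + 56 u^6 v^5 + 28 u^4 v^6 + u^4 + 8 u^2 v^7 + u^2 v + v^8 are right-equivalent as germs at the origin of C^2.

Yes.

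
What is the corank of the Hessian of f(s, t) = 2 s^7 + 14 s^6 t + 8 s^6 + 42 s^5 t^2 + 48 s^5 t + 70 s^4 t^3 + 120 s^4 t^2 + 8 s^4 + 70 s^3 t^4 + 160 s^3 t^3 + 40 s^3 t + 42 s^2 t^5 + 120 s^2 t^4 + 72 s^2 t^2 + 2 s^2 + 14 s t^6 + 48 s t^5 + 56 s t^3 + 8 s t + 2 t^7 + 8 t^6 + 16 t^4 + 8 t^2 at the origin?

The Hessian at 0 is [[4, 8], [8, 16]] of rank 1; hence corank 1.

1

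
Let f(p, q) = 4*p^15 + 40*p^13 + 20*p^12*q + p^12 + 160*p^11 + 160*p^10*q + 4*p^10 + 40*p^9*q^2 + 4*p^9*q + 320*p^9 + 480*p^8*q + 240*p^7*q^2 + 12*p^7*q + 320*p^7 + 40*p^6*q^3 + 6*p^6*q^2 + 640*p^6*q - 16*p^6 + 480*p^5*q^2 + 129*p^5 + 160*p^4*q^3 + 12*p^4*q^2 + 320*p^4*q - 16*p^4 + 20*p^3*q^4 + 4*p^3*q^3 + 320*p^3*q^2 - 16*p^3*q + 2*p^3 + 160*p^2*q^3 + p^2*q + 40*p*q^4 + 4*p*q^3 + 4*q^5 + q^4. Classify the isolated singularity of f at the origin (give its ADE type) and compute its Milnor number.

Type D5, Milnor number mu = 5.

The Hessian of f at 0 has rank 0. Corank 2; j^3 = p^2*(2*p + q) has shape L^2 M (L != M), so D-series; mu = 5 gives D_5.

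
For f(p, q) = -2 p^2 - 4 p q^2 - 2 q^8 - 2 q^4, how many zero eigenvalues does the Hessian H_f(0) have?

1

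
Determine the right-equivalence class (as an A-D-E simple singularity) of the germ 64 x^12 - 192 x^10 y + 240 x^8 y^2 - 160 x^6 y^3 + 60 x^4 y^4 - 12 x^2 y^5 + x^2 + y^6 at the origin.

A_{5}

The Hessian of f at 0 has rank 1. Corank 1: A-series; mu = 5 gives A_5.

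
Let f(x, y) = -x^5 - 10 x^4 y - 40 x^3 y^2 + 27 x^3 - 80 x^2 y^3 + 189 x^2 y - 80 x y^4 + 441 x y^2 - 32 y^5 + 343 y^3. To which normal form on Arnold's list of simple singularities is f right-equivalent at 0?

The Hessian of f at 0 is [[0, 0], [0, 0]] with rank 0, so corank 2. A Groebner basis of the Jacobian ideal J(f) in C{x,y} is {y^5, x*y^3 + 9*y^4/4, x^2 + 14*x*y/3 + 49*y^2/9}; counting standard monomials gives mu = 8. Corank 2; j^3 = (3*x + 7*y)^3 is a perfect cube, so E-series; the 5-jet and mu = 8 give E_8.

E8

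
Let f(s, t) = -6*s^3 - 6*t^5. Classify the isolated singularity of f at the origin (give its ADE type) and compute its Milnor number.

The Hessian of f at 0 is [[0, 0], [0, 0]] with rank 0, so corank 2. A Groebner basis of the Jacobian ideal J(f) in C{s,t} is {t^4, s^2}; counting standard monomials gives mu = 8. Corank 2; j^3 = -6*s^3 is a perfect cube, so E-series; the 5-jet and mu = 8 give E_8.

Type E8, Milnor number mu = 8.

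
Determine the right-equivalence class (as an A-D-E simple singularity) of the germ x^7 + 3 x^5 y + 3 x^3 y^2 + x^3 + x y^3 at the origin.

The Hessian of f at 0 has rank 0. Corank 2; j^3 = x^3 is a perfect cube, so E-series; the 4-jet and mu = 7 give E_7.

E_7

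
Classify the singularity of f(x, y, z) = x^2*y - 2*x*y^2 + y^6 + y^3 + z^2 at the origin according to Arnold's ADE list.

D_{7}

The Hessian of f at 0 is [[0, 0, 0], [0, 0, 0], [0, 0, 2]] with rank 1, so corank 2. A Groebner basis of the Jacobian ideal J(f) in C{x,y,z} is {x^2/6 + y^5 - y^2/6, x^3 - y^3, x*y - y^2, z}; counting standard monomials gives mu = 7. Corank 2; j^3 = y*(x - y)^2 has shape L^2 M (L != M), so D-series; mu = 7 gives D_7.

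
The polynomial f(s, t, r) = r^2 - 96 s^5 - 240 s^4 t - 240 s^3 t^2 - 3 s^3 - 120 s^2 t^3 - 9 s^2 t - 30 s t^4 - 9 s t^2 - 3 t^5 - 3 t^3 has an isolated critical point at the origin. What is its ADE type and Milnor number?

Type E_{8}, Milnor number mu = 8.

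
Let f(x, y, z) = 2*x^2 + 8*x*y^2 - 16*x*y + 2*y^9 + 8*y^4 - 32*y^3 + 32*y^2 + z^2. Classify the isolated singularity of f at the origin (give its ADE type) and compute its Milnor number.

Type A8, Milnor number mu = 8.

The Hessian of f at 0 has rank 2. Corank 1: A-series; mu = 8 gives A_8.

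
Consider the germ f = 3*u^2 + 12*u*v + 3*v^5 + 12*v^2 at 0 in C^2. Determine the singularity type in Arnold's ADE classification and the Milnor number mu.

The Hessian of f at 0 has rank 1. Corank 1: A-series; mu = 4 gives A_4.

Type A_{4}, Milnor number mu = 4.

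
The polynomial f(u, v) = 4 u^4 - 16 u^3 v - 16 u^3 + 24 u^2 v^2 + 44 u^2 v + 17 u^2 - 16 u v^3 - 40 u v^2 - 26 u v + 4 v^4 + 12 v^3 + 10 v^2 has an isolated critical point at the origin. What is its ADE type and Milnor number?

Type A1, Milnor number mu = 1.

The Hessian of f at 0 is [[34, -26], [-26, 20]] with rank 2, so corank 0. A Groebner basis of the Jacobian ideal J(f) in C{u,v} is {u, v}; counting standard monomials gives mu = 1. Corank 0: nondegenerate Morse point, so A_1.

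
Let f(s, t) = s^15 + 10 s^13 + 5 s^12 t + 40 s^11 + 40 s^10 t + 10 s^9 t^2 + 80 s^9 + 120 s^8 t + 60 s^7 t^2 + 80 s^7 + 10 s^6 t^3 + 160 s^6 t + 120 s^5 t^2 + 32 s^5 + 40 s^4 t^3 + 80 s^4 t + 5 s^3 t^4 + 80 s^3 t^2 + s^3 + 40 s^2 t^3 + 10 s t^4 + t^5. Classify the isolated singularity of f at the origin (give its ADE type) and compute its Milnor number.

Type E_{8}, Milnor number mu = 8.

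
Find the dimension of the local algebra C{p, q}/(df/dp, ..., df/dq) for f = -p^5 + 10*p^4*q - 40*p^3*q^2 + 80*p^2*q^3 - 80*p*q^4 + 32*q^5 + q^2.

4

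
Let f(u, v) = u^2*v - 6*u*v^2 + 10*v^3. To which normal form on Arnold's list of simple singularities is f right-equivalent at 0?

D_4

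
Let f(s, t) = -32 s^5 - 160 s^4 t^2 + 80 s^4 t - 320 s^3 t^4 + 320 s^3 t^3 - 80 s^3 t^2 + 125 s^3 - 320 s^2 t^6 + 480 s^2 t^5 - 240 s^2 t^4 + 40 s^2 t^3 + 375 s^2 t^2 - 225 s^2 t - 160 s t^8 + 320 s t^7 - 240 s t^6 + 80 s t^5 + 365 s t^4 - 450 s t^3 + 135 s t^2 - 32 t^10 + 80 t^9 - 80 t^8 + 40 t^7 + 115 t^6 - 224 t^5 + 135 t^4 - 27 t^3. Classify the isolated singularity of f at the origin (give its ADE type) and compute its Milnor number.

Type E_{8}, Milnor number mu = 8.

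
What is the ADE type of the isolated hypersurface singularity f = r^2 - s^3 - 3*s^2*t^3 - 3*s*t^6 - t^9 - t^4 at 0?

The Hessian of f at 0 has rank 1. Corank 2; j^3 = -s^3 is a perfect cube, so E-series; the 4-jet and mu = 6 give E_6.

E6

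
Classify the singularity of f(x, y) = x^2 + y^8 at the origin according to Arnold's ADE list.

A7

The Hessian of f at 0 has rank 1. Corank 1: A-series; mu = 7 gives A_7.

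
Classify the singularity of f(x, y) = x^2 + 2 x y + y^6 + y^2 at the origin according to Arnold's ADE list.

The Hessian of f at 0 has rank 1. Corank 1: A-series; mu = 5 gives A_5.

A_{5}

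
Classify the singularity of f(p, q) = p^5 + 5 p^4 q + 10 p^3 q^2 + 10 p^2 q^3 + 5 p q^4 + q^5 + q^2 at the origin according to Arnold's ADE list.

A_4

The Hessian of f at 0 has rank 1. Corank 1: A-series; mu = 4 gives A_4.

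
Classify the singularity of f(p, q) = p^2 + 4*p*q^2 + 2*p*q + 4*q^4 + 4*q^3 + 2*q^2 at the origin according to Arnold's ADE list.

The Hessian of f at 0 is [[2, 2], [2, 4]] with rank 2, so corank 0. A Groebner basis of the Jacobian ideal J(f) in C{p,q} is {p, q}; counting standard monomials gives mu = 1. Corank 0: nondegenerate Morse point, so A_1.

A1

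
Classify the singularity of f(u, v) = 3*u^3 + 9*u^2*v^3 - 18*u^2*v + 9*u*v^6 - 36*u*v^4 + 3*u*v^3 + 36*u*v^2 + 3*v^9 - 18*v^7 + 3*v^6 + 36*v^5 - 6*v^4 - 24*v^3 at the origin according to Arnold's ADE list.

E_7

The Hessian of f at 0 is [[0, 0], [0, 0]] with rank 0, so corank 2. A Groebner basis of the Jacobian ideal J(f) in C{u,v} is {u^3 - 6*u^2*v - 48*u^2 + 192*u*v - 192*v^2, 6*u^2 + u*v^2 - 24*u*v + 24*v^2, 3*u^2 - 12*u*v + v^3 + 12*v^2}; counting standard monomials gives mu = 7. Corank 2; j^3 = 3*(u - 2*v)^3 is a perfect cube, so E-series; the 4-jet and mu = 7 give E_7.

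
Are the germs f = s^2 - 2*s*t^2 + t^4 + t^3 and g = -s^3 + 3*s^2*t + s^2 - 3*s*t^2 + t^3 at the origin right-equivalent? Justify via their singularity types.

Yes.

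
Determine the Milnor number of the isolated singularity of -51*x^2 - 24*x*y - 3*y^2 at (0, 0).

1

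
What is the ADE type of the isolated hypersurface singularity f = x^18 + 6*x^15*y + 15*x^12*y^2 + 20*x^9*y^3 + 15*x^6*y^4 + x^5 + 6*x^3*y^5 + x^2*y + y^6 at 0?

D_{7}

The Hessian of f at 0 has rank 0. Corank 2; j^3 = x^2*y has shape L^2 M (L != M), so D-series; mu = 7 gives D_7.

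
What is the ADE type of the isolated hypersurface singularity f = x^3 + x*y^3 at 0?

The Hessian of f at 0 is [[0, 0], [0, 0]] with rank 0, so corank 2. A Groebner basis of the Jacobian ideal J(f) in C{x,y} is {x^3, x*y^2, 3*x^2 + y^3}; counting standard monomials gives mu = 7. Corank 2; j^3 = x^3 is a perfect cube, so E-series; the 4-jet and mu = 7 give E_7.

E7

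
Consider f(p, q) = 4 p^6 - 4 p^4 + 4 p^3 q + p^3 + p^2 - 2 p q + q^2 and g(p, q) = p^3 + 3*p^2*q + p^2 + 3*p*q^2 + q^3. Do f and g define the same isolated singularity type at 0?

Yes.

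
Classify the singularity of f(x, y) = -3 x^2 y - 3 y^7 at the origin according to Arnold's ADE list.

D8

The Hessian of f at 0 has rank 0. Corank 2; j^3 = -3*x^2*y has shape L^2 M (L != M), so D-series; mu = 8 gives D_8.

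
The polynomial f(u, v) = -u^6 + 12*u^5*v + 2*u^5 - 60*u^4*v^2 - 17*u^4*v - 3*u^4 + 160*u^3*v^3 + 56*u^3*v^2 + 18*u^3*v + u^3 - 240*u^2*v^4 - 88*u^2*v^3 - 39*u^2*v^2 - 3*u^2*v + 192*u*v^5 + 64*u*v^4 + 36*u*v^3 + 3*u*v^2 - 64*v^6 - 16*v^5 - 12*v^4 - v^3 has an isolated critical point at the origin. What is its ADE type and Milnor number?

The Hessian of f at 0 is [[0, 0], [0, 0]] with rank 0, so corank 2. A Groebner basis of the Jacobian ideal J(f) in C{u,v} is {5*u^2/8 + u*v^3 - 5*u*v^2/4 - 5*u*v/4 + 5*v^3/4 + 5*v^2/8, u^2/2 - u*v^2 - u*v + v^4 + v^3 + v^2/2, u^3 + 3*u^2/4 - 9*u*v^2/2 - 3*u*v/2 + 7*v^3/2 + 3*v^2/4, u^2*v + u^2/4 - 5*u*v^2/2 - u*v/2 + 3*v^3/2 + v^2/4}; counting standard monomials gives mu = 8. Corank 2; j^3 = (u - v)^3 is a perfect cube, so E-series; the 5-jet and mu = 8 give E_8.

Type E8, Milnor number mu = 8.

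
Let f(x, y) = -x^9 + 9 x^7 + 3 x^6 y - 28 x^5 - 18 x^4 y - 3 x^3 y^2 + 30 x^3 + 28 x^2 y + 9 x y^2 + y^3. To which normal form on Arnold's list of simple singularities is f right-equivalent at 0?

D4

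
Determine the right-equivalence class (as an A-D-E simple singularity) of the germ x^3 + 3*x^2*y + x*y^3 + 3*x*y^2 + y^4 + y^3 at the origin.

The Hessian of f at 0 has rank 0. Corank 2; j^3 = (x + y)^3 is a perfect cube, so E-series; the 4-jet and mu = 7 give E_7.

E_7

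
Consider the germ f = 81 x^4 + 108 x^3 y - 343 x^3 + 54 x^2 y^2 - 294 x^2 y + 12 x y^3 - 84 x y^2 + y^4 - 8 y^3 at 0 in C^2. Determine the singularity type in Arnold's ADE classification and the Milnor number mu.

Type E6, Milnor number mu = 6.

The Hessian of f at 0 has rank 0. Corank 2; j^3 = -(7*x + 2*y)^3 is a perfect cube, so E-series; the 4-jet and mu = 6 give E_6.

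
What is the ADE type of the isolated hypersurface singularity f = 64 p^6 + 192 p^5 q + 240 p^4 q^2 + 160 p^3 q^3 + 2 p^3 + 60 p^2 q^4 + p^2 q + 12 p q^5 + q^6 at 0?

The Hessian of f at 0 is [[0, 0], [0, 0]] with rank 0, so corank 2. A Groebner basis of the Jacobian ideal J(f) in C{p,q} is {-p*q/12 + q^5, p*q^2, p^2 + p*q/2}; counting standard monomials gives mu = 7. Corank 2; j^3 = p^2*(2*p + q) has shape L^2 M (L != M), so D-series; mu = 7 gives D_7.

D7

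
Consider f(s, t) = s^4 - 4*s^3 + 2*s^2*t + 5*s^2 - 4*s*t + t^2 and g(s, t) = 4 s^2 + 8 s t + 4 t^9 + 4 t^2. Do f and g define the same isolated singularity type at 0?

The Hessian of f at 0 is [[10, -4], [-4, 2]] with rank 2, so corank 0. A Groebner basis of the Jacobian ideal J(f) in C{s,t} is {s, t}; counting standard monomials gives mu = 1. Corank 0: nondegenerate Morse point, so A_1. The Hessian of g at 0 is [[8, 8], [8, 8]] with rank 1, so corank 1. A Groebner basis of the Jacobian ideal J(g) in C{s,t} is {t^8, s + t}; counting standard monomials gives mu = 8. Corank 1: A-series; mu = 8 gives A_8. f is A_1 but g is A_8, hence not right-equivalent.

No.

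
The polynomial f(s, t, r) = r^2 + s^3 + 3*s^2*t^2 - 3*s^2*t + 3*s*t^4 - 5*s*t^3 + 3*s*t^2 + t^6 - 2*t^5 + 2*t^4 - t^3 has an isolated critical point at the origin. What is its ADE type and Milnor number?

The Hessian of f at 0 has rank 1. Corank 2; j^3 = (s - t)^3 is a perfect cube, so E-series; the 4-jet and mu = 7 give E_7.

Type E_7, Milnor number mu = 7.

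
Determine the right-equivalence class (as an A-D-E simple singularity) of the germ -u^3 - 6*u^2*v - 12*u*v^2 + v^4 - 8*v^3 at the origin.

E6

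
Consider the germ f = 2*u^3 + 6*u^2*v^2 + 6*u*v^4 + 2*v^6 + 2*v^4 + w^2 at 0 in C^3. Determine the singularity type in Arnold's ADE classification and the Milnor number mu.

The Hessian of f at 0 has rank 1. Corank 2; j^3 = 2*u^3 is a perfect cube, so E-series; the 4-jet and mu = 6 give E_6.

Type E_{6}, Milnor number mu = 6.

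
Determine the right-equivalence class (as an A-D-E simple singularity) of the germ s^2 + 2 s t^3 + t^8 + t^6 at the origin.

The Hessian of f at 0 is [[2, 0], [0, 0]] with rank 1, so corank 1. A Groebner basis of the Jacobian ideal J(f) in C{s,t} is {s^3, s^2*t, s + t^3}; counting standard monomials gives mu = 7. Corank 1: A-series; mu = 7 gives A_7.

A7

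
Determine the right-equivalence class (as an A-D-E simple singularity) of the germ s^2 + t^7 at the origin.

The Hessian of f at 0 is [[2, 0], [0, 0]] with rank 1, so corank 1. A Groebner basis of the Jacobian ideal J(f) in C{s,t} is {t^6, s}; counting standard monomials gives mu = 6. Corank 1: A-series; mu = 6 gives A_6.

A6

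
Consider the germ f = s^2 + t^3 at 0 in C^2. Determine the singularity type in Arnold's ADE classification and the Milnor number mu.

Type A_2, Milnor number mu = 2.

The Hessian of f at 0 has rank 1. Corank 1: A-series; mu = 2 gives A_2.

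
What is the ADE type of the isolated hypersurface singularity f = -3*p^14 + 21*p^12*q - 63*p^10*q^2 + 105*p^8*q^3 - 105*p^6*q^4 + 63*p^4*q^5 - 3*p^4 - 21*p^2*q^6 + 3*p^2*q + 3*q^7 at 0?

The Hessian of f at 0 is [[0, 0], [0, 0]] with rank 0, so corank 2. A Groebner basis of the Jacobian ideal J(f) in C{p,q} is {p^2/7 + q^6, p^3, p*q}; counting standard monomials gives mu = 8. Corank 2; j^3 = 3*p^2*q has shape L^2 M (L != M), so D-series; mu = 8 gives D_8.

D_8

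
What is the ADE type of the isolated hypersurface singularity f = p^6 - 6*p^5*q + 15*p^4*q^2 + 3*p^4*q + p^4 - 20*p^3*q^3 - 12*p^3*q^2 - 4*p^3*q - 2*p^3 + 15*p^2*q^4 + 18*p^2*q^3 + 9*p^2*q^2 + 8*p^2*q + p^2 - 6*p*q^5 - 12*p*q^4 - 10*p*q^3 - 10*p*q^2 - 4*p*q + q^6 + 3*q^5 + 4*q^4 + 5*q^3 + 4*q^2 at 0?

The Hessian of f at 0 is [[2, -4], [-4, 8]] with rank 1, so corank 1. A Groebner basis of the Jacobian ideal J(f) in C{p,q} is {q^2, p - 2*q}; counting standard monomials gives mu = 2. Corank 1: A-series; mu = 2 gives A_2.

A_2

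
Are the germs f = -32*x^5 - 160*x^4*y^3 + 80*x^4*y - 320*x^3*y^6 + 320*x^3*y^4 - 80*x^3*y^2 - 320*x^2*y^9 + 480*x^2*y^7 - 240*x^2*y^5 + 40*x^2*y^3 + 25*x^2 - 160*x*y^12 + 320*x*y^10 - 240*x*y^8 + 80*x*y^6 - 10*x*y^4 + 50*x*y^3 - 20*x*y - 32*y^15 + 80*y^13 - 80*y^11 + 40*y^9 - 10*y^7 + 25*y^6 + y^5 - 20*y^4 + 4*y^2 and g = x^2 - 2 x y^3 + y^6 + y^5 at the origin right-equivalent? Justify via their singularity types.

Yes.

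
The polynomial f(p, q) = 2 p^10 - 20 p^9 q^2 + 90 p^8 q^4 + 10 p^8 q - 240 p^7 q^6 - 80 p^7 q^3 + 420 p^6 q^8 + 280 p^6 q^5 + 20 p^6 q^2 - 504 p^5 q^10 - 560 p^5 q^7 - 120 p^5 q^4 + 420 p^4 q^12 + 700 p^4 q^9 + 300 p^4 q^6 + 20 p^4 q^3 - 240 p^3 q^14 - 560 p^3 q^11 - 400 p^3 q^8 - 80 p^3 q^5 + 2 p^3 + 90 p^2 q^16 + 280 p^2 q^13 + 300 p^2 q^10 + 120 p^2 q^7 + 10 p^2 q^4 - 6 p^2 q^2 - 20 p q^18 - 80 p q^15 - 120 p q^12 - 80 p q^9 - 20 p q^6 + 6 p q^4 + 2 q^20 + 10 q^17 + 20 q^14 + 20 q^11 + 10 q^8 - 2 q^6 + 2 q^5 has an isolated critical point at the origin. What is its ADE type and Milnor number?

Type E_8, Milnor number mu = 8.

The Hessian of f at 0 has rank 0. Corank 2; j^3 = 2*p^3 is a perfect cube, so E-series; the 5-jet and mu = 8 give E_8.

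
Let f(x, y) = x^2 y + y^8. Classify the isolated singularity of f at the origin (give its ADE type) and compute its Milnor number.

The Hessian of f at 0 is [[0, 0], [0, 0]] with rank 0, so corank 2. A Groebner basis of the Jacobian ideal J(f) in C{x,y} is {x^2/8 + y^7, x^3, x*y}; counting standard monomials gives mu = 9. Corank 2; j^3 = x^2*y has shape L^2 M (L != M), so D-series; mu = 9 gives D_9.

Type D_{9}, Milnor number mu = 9.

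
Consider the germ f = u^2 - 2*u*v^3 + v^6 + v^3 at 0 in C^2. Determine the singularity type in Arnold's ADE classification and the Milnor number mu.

Type A_2, Milnor number mu = 2.

The Hessian of f at 0 has rank 1. Corank 1: A-series; mu = 2 gives A_2.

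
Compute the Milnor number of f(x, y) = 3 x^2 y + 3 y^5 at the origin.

6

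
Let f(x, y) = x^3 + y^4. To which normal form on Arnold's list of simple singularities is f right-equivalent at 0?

E_{6}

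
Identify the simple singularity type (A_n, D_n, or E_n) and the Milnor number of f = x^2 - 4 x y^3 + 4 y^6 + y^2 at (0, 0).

Type A_{1}, Milnor number mu = 1.

The Hessian of f at 0 has rank 2. Corank 0: nondegenerate Morse point, so A_1.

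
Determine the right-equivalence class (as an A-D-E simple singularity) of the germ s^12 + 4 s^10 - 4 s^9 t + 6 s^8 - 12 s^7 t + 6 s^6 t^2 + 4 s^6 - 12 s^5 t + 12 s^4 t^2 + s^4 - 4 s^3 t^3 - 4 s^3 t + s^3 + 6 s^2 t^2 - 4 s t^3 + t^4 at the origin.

The Hessian of f at 0 is [[0, 0], [0, 0]] with rank 0, so corank 2. A Groebner basis of the Jacobian ideal J(f) in C{s,t} is {t^4, s*t^2 - t^3/3, s^2}; counting standard monomials gives mu = 6. Corank 2; j^3 = s^3 is a perfect cube, so E-series; the 4-jet and mu = 6 give E_6.

E_6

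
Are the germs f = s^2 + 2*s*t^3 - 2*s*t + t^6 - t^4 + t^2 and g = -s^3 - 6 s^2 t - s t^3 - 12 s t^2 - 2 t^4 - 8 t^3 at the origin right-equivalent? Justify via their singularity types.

No.

The Hessian of f at 0 is [[2, -2], [-2, 2]] with rank 1, so corank 1. A Groebner basis of the Jacobian ideal J(f) in C{s,t} is {t^3, s - t}; counting standard monomials gives mu = 3. Corank 1: A-series; mu = 3 gives A_3. The Hessian of g at 0 is [[0, 0], [0, 0]] with rank 0, so corank 2. A Groebner basis of the Jacobian ideal J(g) in C{s,t} is {s^3 + 6*s^2*t + 48*s^2 + 192*s*t + 192*t^2, -6*s^2 + s*t^2 - 24*s*t - 24*t^2, 3*s^2 + 12*s*t + t^3 + 12*t^2}; counting standard monomials gives mu = 7. Corank 2; j^3 = -(s + 2*t)^3 is a perfect cube, so E-series; the 4-jet and mu = 7 give E_7. f is A_3 but g is E_7, hence not right-equivalent.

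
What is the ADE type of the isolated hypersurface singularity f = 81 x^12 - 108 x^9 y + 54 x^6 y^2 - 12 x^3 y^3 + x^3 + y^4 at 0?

E_6

The Hessian of f at 0 is [[0, 0], [0, 0]] with rank 0, so corank 2. A Groebner basis of the Jacobian ideal J(f) in C{x,y} is {y^3, x^2}; counting standard monomials gives mu = 6. Corank 2; j^3 = x^3 is a perfect cube, so E-series; the 4-jet and mu = 6 give E_6.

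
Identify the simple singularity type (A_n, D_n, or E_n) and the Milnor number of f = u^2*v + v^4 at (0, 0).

The Hessian of f at 0 is [[0, 0], [0, 0]] with rank 0, so corank 2. A Groebner basis of the Jacobian ideal J(f) in C{u,v} is {u^3, u^2/4 + v^3, u*v}; counting standard monomials gives mu = 5. Corank 2; j^3 = u^2*v has shape L^2 M (L != M), so D-series; mu = 5 gives D_5.

Type D_5, Milnor number mu = 5.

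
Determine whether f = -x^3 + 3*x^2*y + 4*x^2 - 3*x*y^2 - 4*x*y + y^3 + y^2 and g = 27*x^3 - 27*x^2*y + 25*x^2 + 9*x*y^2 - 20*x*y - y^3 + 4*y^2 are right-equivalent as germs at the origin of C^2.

Yes.

The Hessian of f at 0 has rank 1. Corank 1: A-series; mu = 2 gives A_2. The Hessian of g at 0 has rank 1. Corank 1: A-series; mu = 2 gives A_2. Both have type A_2, hence right-equivalent.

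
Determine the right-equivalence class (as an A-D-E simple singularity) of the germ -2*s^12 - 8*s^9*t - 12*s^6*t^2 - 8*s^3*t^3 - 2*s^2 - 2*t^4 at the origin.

A_3

The Hessian of f at 0 has rank 1. Corank 1: A-series; mu = 3 gives A_3.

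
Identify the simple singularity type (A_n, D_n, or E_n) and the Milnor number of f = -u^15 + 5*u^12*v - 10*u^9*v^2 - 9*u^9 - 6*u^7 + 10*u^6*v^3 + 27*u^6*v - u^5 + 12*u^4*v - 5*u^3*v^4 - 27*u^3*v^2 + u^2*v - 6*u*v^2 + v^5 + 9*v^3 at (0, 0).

Type D_{6}, Milnor number mu = 6.

The Hessian of f at 0 has rank 0. Corank 2; j^3 = v*(u - 3*v)^2 has shape L^2 M (L != M), so D-series; mu = 6 gives D_6.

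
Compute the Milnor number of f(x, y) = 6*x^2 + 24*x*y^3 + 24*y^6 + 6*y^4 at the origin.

The Hessian of f at 0 is [[12, 0], [0, 0]] with rank 1, so corank 1. A Groebner basis of the Jacobian ideal J(f) in C{x,y} is {y^3, x}; counting standard monomials gives mu = 3. Corank 1: A-series; mu = 3 gives A_3.

3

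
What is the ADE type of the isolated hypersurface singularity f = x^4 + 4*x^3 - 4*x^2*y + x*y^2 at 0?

D5

The Hessian of f at 0 is [[0, 0], [0, 0]] with rank 0, so corank 2. A Groebner basis of the Jacobian ideal J(f) in C{x,y} is {x*y^2 - 2*x*y + y^2, -4*x*y + y^3 + 2*y^2, x^2 - x*y/2}; counting standard monomials gives mu = 5. Corank 2; j^3 = x*(2*x - y)^2 has shape L^2 M (L != M), so D-series; mu = 5 gives D_5.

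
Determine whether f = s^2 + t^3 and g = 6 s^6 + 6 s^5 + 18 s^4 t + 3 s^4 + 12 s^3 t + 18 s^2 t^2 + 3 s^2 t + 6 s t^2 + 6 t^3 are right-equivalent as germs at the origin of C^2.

The Hessian of f at 0 has rank 1. Corank 1: A-series; mu = 2 gives A_2. The Hessian of g at 0 has rank 0. Corank 2; j^3 = 3*t*(s^2 + 2*s*t + 2*t^2) splits into three distinct lines over C (the quadratic factor has nonzero discriminant), so D_4. f is A_2 but g is D_4, hence not right-equivalent.

No.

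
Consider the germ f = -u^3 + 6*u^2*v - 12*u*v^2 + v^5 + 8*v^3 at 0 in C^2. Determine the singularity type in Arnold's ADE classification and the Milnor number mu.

Type E_{8}, Milnor number mu = 8.

The Hessian of f at 0 has rank 0. Corank 2; j^3 = -(u - 2*v)^3 is a perfect cube, so E-series; the 5-jet and mu = 8 give E_8.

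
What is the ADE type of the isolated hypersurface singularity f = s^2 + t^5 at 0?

The Hessian of f at 0 is [[2, 0], [0, 0]] with rank 1, so corank 1. A Groebner basis of the Jacobian ideal J(f) in C{s,t} is {t^4, s}; counting standard monomials gives mu = 4. Corank 1: A-series; mu = 4 gives A_4.

A_4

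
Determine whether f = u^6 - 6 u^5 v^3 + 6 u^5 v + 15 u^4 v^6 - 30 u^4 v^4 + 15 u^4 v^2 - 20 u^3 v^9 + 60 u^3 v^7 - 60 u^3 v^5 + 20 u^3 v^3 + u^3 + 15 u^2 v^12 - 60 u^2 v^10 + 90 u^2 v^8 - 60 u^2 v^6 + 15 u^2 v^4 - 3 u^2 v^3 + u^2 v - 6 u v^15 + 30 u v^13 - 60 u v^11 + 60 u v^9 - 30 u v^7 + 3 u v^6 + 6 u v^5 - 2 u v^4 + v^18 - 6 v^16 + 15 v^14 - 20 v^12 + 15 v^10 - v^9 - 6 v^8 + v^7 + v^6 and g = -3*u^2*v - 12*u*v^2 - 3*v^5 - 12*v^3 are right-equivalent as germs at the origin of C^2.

No.

The Hessian of f at 0 is [[0, 0], [0, 0]] with rank 0, so corank 2. A Groebner basis of the Jacobian ideal J(f) in C{u,v} is {-u^2 - u*v + v^4, u^3, u^2*v, u^2/6 + u*v^2}; counting standard monomials gives mu = 7. Corank 2; j^3 = u^2*(u + v) has shape L^2 M (L != M), so D-series; mu = 7 gives D_7. The Hessian of g at 0 is [[0, 0], [0, 0]] with rank 0, so corank 2. A Groebner basis of the Jacobian ideal J(g) in C{u,v} is {u^2/5 + v^4 - 4*v^2/5, u^3 + 8*v^3, u*v + 2*v^2}; counting standard monomials gives mu = 6. Corank 2; j^3 = -3*v*(u + 2*v)^2 has shape L^2 M (L != M), so D-series; mu = 6 gives D_6. f is D_7 but g is D_6, hence not right-equivalent.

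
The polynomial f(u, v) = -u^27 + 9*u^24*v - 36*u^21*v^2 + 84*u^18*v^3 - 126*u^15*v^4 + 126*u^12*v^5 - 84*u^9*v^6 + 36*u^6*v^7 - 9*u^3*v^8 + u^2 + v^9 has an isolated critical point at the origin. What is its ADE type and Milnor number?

The Hessian of f at 0 has rank 1. Corank 1: A-series; mu = 8 gives A_8.

Type A8, Milnor number mu = 8.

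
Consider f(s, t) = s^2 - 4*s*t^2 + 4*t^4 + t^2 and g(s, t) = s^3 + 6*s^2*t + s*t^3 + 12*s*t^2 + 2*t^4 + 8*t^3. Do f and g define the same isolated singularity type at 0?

No.

The Hessian of f at 0 is [[2, 0], [0, 2]] with rank 2, so corank 0. A Groebner basis of the Jacobian ideal J(f) in C{s,t} is {s, t}; counting standard monomials gives mu = 1. Corank 0: nondegenerate Morse point, so A_1. The Hessian of g at 0 is [[0, 0], [0, 0]] with rank 0, so corank 2. A Groebner basis of the Jacobian ideal J(g) in C{s,t} is {s^3 + 6*s^2*t + 48*s^2 + 192*s*t + 192*t^2, -6*s^2 + s*t^2 - 24*s*t - 24*t^2, 3*s^2 + 12*s*t + t^3 + 12*t^2}; counting standard monomials gives mu = 7. Corank 2; j^3 = (s + 2*t)^3 is a perfect cube, so E-series; the 4-jet and mu = 7 give E_7. f is A_1 but g is E_7, hence not right-equivalent.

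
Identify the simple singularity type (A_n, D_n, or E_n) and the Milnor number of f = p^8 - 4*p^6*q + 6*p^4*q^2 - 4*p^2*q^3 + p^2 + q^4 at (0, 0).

Type A_{3}, Milnor number mu = 3.

The Hessian of f at 0 has rank 1. Corank 1: A-series; mu = 3 gives A_3.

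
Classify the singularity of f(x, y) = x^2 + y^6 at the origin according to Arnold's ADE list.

The Hessian of f at 0 is [[2, 0], [0, 0]] with rank 1, so corank 1. A Groebner basis of the Jacobian ideal J(f) in C{x,y} is {y^5, x}; counting standard monomials gives mu = 5. Corank 1: A-series; mu = 5 gives A_5.

A_5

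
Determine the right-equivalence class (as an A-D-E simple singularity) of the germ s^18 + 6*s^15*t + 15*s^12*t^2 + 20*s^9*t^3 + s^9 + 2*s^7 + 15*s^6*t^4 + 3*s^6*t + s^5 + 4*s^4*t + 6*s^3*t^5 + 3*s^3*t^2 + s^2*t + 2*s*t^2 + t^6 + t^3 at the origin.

D_7

The Hessian of f at 0 has rank 0. Corank 2; j^3 = t*(s + t)^2 has shape L^2 M (L != M), so D-series; mu = 7 gives D_7.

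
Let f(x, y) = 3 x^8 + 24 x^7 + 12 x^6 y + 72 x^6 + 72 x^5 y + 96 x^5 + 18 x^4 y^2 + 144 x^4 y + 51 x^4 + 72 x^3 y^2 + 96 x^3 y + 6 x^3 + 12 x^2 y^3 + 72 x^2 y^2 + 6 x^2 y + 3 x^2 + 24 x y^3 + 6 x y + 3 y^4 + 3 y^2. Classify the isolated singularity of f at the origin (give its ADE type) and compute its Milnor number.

Type A_{3}, Milnor number mu = 3.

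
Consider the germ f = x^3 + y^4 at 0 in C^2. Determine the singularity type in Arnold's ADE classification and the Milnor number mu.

Type E_{6}, Milnor number mu = 6.

The Hessian of f at 0 has rank 0. Corank 2; j^3 = x^3 is a perfect cube, so E-series; the 4-jet and mu = 6 give E_6.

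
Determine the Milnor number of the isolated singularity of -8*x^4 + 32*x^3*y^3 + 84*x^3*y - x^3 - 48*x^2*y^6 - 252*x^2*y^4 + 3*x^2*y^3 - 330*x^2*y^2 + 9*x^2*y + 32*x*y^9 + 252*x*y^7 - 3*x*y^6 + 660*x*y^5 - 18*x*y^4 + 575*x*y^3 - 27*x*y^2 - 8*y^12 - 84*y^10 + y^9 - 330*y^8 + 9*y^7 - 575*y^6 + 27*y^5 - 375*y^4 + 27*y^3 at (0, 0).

7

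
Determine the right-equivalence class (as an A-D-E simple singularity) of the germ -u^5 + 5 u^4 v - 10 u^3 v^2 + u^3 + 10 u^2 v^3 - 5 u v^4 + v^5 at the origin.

E_{8}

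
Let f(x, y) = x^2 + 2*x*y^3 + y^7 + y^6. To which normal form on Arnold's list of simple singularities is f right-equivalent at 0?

A6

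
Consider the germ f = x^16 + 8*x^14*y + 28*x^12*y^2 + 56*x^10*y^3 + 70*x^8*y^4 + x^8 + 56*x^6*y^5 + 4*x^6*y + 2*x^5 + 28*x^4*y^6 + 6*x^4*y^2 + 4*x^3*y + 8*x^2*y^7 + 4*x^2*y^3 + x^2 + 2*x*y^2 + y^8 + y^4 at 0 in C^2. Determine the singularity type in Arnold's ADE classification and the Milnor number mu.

Type A7, Milnor number mu = 7.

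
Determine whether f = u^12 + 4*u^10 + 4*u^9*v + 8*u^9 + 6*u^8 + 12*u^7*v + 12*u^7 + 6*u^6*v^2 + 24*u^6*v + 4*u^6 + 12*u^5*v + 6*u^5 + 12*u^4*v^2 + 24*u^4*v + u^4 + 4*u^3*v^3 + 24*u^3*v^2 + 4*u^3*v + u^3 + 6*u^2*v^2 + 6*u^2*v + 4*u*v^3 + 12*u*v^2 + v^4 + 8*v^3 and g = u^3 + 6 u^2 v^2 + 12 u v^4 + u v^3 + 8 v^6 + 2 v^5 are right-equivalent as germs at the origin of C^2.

No.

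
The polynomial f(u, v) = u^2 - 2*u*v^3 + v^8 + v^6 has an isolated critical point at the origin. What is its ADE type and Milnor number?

Type A_{7}, Milnor number mu = 7.

The Hessian of f at 0 has rank 1. Corank 1: A-series; mu = 7 gives A_7.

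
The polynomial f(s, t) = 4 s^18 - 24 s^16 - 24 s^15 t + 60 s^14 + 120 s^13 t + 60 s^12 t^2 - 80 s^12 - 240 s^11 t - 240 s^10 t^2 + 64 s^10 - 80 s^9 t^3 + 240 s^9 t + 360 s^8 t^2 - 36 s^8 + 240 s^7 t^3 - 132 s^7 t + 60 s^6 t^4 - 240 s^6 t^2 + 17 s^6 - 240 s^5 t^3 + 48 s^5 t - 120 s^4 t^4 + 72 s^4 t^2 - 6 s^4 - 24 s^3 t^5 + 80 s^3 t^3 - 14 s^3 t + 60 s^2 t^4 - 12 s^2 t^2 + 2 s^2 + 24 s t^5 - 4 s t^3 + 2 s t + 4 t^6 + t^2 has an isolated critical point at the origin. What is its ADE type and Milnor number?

Type A1, Milnor number mu = 1.

The Hessian of f at 0 is [[4, 2], [2, 2]] with rank 2, so corank 0. A Groebner basis of the Jacobian ideal J(f) in C{s,t} is {s, t}; counting standard monomials gives mu = 1. Corank 0: nondegenerate Morse point, so A_1.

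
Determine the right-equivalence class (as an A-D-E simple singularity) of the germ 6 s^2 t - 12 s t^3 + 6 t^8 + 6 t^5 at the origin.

D9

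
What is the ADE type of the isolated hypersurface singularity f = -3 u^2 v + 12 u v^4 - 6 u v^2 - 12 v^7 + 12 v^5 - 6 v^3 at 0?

D_{4}

The Hessian of f at 0 has rank 0. Corank 2; j^3 = -3*v*(u^2 + 2*u*v + 2*v^2) splits into three distinct lines over C (the quadratic factor has nonzero discriminant), so D_4.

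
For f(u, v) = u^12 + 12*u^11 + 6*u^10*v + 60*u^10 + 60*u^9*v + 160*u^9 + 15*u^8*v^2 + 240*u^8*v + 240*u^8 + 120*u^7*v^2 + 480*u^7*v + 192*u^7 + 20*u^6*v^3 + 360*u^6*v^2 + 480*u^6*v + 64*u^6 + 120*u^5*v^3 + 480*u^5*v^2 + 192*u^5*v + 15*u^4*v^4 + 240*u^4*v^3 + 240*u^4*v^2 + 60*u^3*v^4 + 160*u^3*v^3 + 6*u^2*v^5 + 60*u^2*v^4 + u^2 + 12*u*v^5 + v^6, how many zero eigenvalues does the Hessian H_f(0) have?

Hessian at 0 has rank 1.

1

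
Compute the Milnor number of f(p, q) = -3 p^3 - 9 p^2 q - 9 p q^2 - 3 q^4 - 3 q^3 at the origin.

6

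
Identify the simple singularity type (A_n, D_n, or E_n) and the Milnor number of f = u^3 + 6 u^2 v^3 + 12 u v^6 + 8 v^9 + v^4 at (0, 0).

The Hessian of f at 0 has rank 0. Corank 2; j^3 = u^3 is a perfect cube, so E-series; the 4-jet and mu = 6 give E_6.

Type E6, Milnor number mu = 6.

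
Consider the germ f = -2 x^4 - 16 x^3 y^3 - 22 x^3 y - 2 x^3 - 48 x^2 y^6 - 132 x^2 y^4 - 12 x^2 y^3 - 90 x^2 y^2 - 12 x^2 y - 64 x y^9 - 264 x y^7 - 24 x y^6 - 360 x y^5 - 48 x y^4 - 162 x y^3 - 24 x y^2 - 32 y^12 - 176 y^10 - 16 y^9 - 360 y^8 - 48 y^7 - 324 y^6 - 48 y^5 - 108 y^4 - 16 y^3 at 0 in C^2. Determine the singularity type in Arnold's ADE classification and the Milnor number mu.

Type E_7, Milnor number mu = 7.

The Hessian of f at 0 is [[0, 0], [0, 0]] with rank 0, so corank 2. A Groebner basis of the Jacobian ideal J(f) in C{x,y} is {3*x^2 + 12*x*y + y^4 + y^3 + 12*y^2, x^3 + 30*x^2 + 120*x*y + 18*y^3 + 120*y^2, x^2*y - 9*x^2 - 36*x*y - 7*y^3 - 36*y^2, 2*x^2 + x*y^2 + 8*x*y + 8*y^3/3 + 8*y^2}; counting standard monomials gives mu = 7. Corank 2; j^3 = -2*(x + 2*y)^3 is a perfect cube, so E-series; the 4-jet and mu = 7 give E_7.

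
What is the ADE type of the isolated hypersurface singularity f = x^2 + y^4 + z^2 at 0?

A_3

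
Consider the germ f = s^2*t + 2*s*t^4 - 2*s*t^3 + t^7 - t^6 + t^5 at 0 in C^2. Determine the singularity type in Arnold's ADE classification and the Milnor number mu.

Type D7, Milnor number mu = 7.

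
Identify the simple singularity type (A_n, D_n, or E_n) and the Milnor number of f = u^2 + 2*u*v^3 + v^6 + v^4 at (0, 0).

Type A_3, Milnor number mu = 3.

The Hessian of f at 0 has rank 1. Corank 1: A-series; mu = 3 gives A_3.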